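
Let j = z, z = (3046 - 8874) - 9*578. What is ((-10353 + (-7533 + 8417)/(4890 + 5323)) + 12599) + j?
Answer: -89710108/10213 ≈ -8783.9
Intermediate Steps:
z = -11030 (z = -5828 - 5202 = -11030)
j = -11030
((-10353 + (-7533 + 8417)/(4890 + 5323)) + 12599) + j = ((-10353 + (-7533 + 8417)/(4890 + 5323)) + 12599) - 11030 = ((-10353 + 884/10213) + 12599) - 11030 = (-105734305/10213 + 12599) - 11030 = 22939282/10213 - 11030 = -89710108/10213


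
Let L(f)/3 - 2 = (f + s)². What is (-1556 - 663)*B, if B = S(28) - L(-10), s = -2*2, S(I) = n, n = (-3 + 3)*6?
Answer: 1318086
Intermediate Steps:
n = 0 (n = 0*6 = 0)
S(I) = 0
s = -4
L(f) = 6 + 3*(-4 + f)² (L(f) = 6 + 3*(f - 4)² = 6 + 3*(-4 + f)²)
B = -594 (B = 0 - (6 + 3*(-4 - 10)²) = 0 - (6 + 3*(-14)²) = 0 - (6 + 3*196) = 0 - (6 + 588) = 0 - 1*594 = 0 - 594 = -594)
(-1556 - 663)*B = (-1556 - 663)*(-594) = -2219*(-594) = 1318086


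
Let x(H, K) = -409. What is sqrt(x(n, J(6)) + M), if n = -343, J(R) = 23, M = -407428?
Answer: I*sqrt(407837) ≈ 638.62*I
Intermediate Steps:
sqrt(x(n, J(6)) + M) = sqrt(-409 - 407428) = sqrt(-407837) = I*sqrt(407837)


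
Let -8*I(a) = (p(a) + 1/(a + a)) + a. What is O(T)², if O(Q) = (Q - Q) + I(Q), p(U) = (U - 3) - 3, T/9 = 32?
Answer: 107794679041/21233664 ≈ 5076.6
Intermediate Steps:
T = 288 (T = 9*32 = 288)
p(U) = -6 + U (p(U) = (-3 + U) - 3 = -6 + U)
I(a) = ¾ - a/4 - 1/(16*a) (I(a) = -(((-6 + a) + 1/(a + a)) + a)/8 = -(((-6 + a) + 1/(2*a)) + a)/8 = -((-6 + a + 1/(2*a)) + a)/8 = -(-6 + 1/(2*a) + 2*a)/8 = ¾ - a/4 - 1/(16*a))
O(Q) = ¾ - Q/4 - 1/(16*Q) (O(Q) = (Q - Q) + (¾ - Q/4 - 1/(16*Q)) = 0 + (¾ - Q/4 - 1/(16*Q)) = ¾ - Q/4 - 1/(16*Q))
O(T)² = (¾ - ¼*288 - 1/16/288)² = (¾ - 72 - 1/16*1/288)² = (¾ - 72 - 1/4608)² = (-328321/4608)² = 107794679041/21233664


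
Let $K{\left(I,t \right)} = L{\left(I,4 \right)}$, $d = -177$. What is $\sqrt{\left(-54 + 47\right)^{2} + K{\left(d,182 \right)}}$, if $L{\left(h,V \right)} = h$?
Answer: $8 i \sqrt{2} \approx 11.314 i$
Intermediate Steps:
$K{\left(I,t \right)} = I$
$\sqrt{\left(-54 + 47\right)^{2} + K{\left(d,182 \right)}} = \sqrt{\left(-54 + 47\right)^{2} - 177} = \sqrt{\left(-7\right)^{2} - 177} = \sqrt{49 - 177} = \sqrt{-128} = 8 i \sqrt{2}$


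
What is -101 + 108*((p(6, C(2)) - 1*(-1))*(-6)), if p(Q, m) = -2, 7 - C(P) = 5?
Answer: 547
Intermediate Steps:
C(P) = 2 (C(P) = 7 - 1*5 = 7 - 5 = 2)
-101 + 108*((p(6, C(2)) - 1*(-1))*(-6)) = -101 + 108*((-2 - 1*(-1))*(-6)) = -101 + 108*((-2 + 1)*(-6)) = -101 + 108*(-1*(-6)) = -101 + 108*6 = -101 + 648 = 547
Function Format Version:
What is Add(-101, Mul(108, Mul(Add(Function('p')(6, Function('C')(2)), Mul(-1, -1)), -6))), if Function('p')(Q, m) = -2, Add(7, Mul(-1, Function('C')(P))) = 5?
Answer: 547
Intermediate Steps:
Function('C')(P) = 2 (Function('C')(P) = Add(7, Mul(-1, 5)) = Add(7, -5) = 2)
Add(-101, Mul(108, Mul(Add(Function('p')(6, Function('C')(2)), Mul(-1, -1)), -6))) = Add(-101, Mul(108, Mul(Add(-2, Mul(-1, -1)), -6))) = Add(-101, Mul(108, Mul(Add(-2, 1), -6))) = Add(-101, Mul(108, Mul(-1, -6))) = Add(-101, Mul(108, 6)) = Add(-101, 648) = 547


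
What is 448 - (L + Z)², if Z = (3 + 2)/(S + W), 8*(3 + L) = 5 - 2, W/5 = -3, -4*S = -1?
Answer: 97850031/222784 ≈ 439.21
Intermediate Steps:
S = ¼ (S = -¼*(-1) = ¼ ≈ 0.25000)
W = -15 (W = 5*(-3) = -15)
L = -21/8 (L = -3 + (5 - 2)/8 = -3 + (⅛)*3 = -3 + 3/8 = -21/8 ≈ -2.6250)
Z = -20/59 (Z = (3 + 2)/(¼ - 15) = 5/(-59/4) = 5*(-4/59) = -20/59 ≈ -0.33898)
448 - (L + Z)² = 448 - (-21/8 - 20/59)² = 448 - (-1399/472)² = 448 - 1*1957201/222784 = 448 - 1957201/222784 = 97850031/222784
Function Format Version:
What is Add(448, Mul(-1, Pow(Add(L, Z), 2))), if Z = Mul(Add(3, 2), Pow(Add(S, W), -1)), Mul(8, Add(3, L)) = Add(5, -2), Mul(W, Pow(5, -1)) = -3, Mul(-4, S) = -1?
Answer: Rational(97850031, 222784) ≈ 439.21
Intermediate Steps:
S = Rational(1, 4) (S = Mul(Rational(-1, 4), -1) = Rational(1, 4) ≈ 0.25000)
W = -15 (W = Mul(5, -3) = -15)
L = Rational(-21, 8) (L = Add(-3, Mul(Rational(1, 8), Add(5, -2))) = Add(-3, Mul(Rational(1, 8), 3)) = Add(-3, Rational(3, 8)) = Rational(-21, 8) ≈ -2.6250)
Z = Rational(-20, 59) (Z = Mul(Add(3, 2), Pow(Add(Rational(1, 4), -15), -1)) = Mul(5, Pow(Rational(-59, 4), -1)) = Mul(5, Rational(-4, 59)) = Rational(-20, 59) ≈ -0.33898)
Add(448, Mul(-1, Pow(Add(L, Z), 2))) = Add(448, Mul(-1, Pow(Add(Rational(-21, 8), Rational(-20, 59)), 2))) = Add(448, Mul(-1, Pow(Rational(-1399, 472), 2))) = Add(448, Mul(-1, Rational(1957201, 222784))) = Add(448, Rational(-1957201, 222784)) = Rational(97850031, 222784)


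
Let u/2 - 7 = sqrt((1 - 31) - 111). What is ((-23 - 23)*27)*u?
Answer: -17388 - 2484*I*sqrt(141) ≈ -17388.0 - 29496.0*I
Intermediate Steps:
u = 14 + 2*I*sqrt(141) (u = 14 + 2*sqrt((1 - 31) - 111) = 14 + 2*sqrt(-30 - 111) = 14 + 2*sqrt(-141) = 14 + 2*(I*sqrt(141)) = 14 + 2*I*sqrt(141) ≈ 14.0 + 23.749*I)
((-23 - 23)*27)*u = ((-23 - 23)*27)*(14 + 2*I*sqrt(141)) = (-46*27)*(14 + 2*I*sqrt(141)) = -1242*(14 + 2*I*sqrt(141)) = -17388 - 2484*I*sqrt(141)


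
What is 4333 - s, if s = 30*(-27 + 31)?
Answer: 4213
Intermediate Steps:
s = 120 (s = 30*4 = 120)
4333 - s = 4333 - 1*120 = 4333 - 120 = 4213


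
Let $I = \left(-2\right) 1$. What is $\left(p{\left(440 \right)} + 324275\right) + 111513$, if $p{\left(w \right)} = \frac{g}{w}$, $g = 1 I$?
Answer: $\frac{95873359}{220} \approx 4.3579 \cdot 10^{5}$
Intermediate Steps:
$I = -2$
$g = -2$ ($g = 1 \left(-2\right) = -2$)
$p{\left(w \right)} = - \frac{2}{w}$
$\left(p{\left(440 \right)} + 324275\right) + 111513 = \left(- \frac{2}{440} + 324275\right) + 111513 = \left(\left(-2\right) \frac{1}{440} + 324275\right) + 111513 = \left(- \frac{1}{220} + 324275\right) + 111513 = \frac{71340499}{220} + 111513 = \frac{95873359}{220}$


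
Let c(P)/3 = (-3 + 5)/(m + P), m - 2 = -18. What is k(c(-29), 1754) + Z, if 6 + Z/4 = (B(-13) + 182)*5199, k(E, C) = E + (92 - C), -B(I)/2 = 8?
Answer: 51756748/15 ≈ 3.4504e+6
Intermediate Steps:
m = -16 (m = 2 - 18 = -16)
B(I) = -16 (B(I) = -2*8 = -16)
c(P) = 6/(-16 + P) (c(P) = 3*((-3 + 5)/(-16 + P)) = 3*(2/(-16 + P)) = 6/(-16 + P))
k(E, C) = 92 + E - C
Z = 3452112 (Z = -24 + 4*((-16 + 182)*5199) = -24 + 4*(166*5199) = -24 + 4*863034 = -24 + 3452136 = 3452112)
k(c(-29), 1754) + Z = (92 + 6/(-16 - 29) - 1*1754) + 3452112 = (92 + 6/(-45) - 1754) + 3452112 = (92 + 6*(-1/45) - 1754) + 3452112 = (92 - 2/15 - 1754) + 3452112 = -24932/15 + 3452112 = 51756748/15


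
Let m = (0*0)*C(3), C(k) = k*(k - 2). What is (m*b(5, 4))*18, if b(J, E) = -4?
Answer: 0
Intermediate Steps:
C(k) = k*(-2 + k)
m = 0 (m = (0*0)*(3*(-2 + 3)) = 0*(3*1) = 0*3 = 0)
(m*b(5, 4))*18 = (0*(-4))*18 = 0*18 = 0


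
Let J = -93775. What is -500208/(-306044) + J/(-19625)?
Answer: 385158581/60061135 ≈ 6.4128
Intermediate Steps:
-500208/(-306044) + J/(-19625) = -500208/(-306044) - 93775/(-19625) = -500208*(-1/306044) - 93775*(-1/19625) = 125052/76511 + 3751/785 = 385158581/60061135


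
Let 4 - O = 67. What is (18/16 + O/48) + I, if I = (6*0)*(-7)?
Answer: -3/16 ≈ -0.18750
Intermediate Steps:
O = -63 (O = 4 - 1*67 = 4 - 67 = -63)
I = 0 (I = 0*(-7) = 0)
(18/16 + O/48) + I = (18/16 - 63/48) + 0 = (18*(1/16) - 63*1/48) + 0 = (9/8 - 21/16) + 0 = -3/16 + 0 = -3/16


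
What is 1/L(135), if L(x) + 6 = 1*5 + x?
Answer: 1/134 ≈ 0.0074627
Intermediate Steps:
L(x) = -1 + x (L(x) = -6 + (1*5 + x) = -6 + (5 + x) = -1 + x)
1/L(135) = 1/(-1 + 135) = 1/134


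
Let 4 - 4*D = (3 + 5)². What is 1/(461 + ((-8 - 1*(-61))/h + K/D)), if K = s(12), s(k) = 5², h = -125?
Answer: 375/172091 ≈ 0.0021791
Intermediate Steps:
s(k) = 25
D = -15 (D = 1 - (3 + 5)²/4 = 1 - ¼*8² = 1 - ¼*64 = 1 - 16 = -15)
K = 25
1/(461 + ((-8 - 1*(-61))/h + K/D)) = 1/(461 + ((-8 - 1*(-61))/(-125) + 25/(-15))) = 1/(461 + ((-8 + 61)*(-1/125) + 25*(-1/15))) = 1/(461 + (53*(-1/125) - 5/3)) = 1/(461 + (-53/125 - 5/3)) = 1/(461 - 784/375) = 1/(172091/375) = 375/172091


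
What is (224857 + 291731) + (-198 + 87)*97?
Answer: 505821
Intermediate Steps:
(224857 + 291731) + (-198 + 87)*97 = 516588 - 111*97 = 516588 - 10767 = 505821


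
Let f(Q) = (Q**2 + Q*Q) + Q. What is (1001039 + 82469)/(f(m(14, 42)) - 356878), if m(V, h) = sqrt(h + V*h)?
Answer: -192657473972/63232080647 - 1625262*sqrt(70)/63232080647 ≈ -3.0470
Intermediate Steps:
f(Q) = Q + 2*Q**2 (f(Q) = (Q**2 + Q**2) + Q = 2*Q**2 + Q = Q + 2*Q**2)
(1001039 + 82469)/(f(m(14, 42)) - 356878) = (1001039 + 82469)/(sqrt(42*(1 + 14))*(1 + 2*sqrt(42*(1 + 14))) - 356878) = 1083508/(sqrt(42*15)*(1 + 2*sqrt(42*15)) - 356878) = 1083508/(sqrt(630)*(1 + 2*sqrt(630)) - 356878) = 1083508/((3*sqrt(70))*(1 + 2*(3*sqrt(70))) - 356878) = 1083508/((3*sqrt(70))*(1 + 6*sqrt(70)) - 356878) = 1083508/(3*sqrt(70)*(1 + 6*sqrt(70)) - 356878) = 1083508/(-356878 + 3*sqrt(70)*(1 + 6*sqrt(70)))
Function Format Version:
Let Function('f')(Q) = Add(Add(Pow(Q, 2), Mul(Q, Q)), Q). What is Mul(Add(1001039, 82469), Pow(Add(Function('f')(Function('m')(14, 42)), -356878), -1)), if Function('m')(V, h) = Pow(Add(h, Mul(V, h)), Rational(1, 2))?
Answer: Add(Rational(-192657473972, 63232080647), Mul(Rational(-1625262, 63232080647), Pow(70, Rational(1, 2)))) ≈ -3.0470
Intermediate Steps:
Function('f')(Q) = Add(Q, Mul(2, Pow(Q, 2))) (Function('f')(Q) = Add(Add(Pow(Q, 2), Pow(Q, 2)), Q) = Add(Mul(2, Pow(Q, 2)), Q) = Add(Q, Mul(2, Pow(Q, 2))))
Mul(Add(1001039, 82469), Pow(Add(Function('f')(Function('m')(14, 42)), -356878), -1)) = Mul(Add(1001039, 82469), Pow(Add(Mul(Pow(Mul(42, Add(1, 14)), Rational(1, 2)), Add(1, Mul(2, Pow(Mul(42, Add(1, 14)), Rational(1, 2))))), -356878), -1)) = Mul(1083508, Pow(Add(Mul(Pow(Mul(42, 15), Rational(1, 2)), Add(1, Mul(2, Pow(Mul(42, 15), Rational(1, 2))))), -356878), -1)) = Mul(1083508, Pow(Add(Mul(Pow(630, Rational(1, 2)), Add(1, Mul(2, Pow(630, Rational(1, 2))))), -356878), -1)) = Mul(1083508, Pow(Add(Mul(Mul(3, Pow(70, Rational(1, 2))), Add(1, Mul(2, Mul(3, Pow(70, Rational(1, 2)))))), -356878), -1)) = Mul(1083508, Pow(Add(Mul(Mul(3, Pow(70, Rational(1, 2))), Add(1, Mul(6, Pow(70, Rational(1, 2))))), -356878), -1)) = Mul(1083508, Pow(Add(Mul(3, Pow(70, Rational(1, 2)), Add(1, Mul(6, Pow(70, Rational(1, 2))))), -356878), -1)) = Mul(1083508, Pow(Add(-356878, Mul(3, Pow(70, Rational(1, 2)), Add(1, Mul(6, Pow(70, Rational(1, 2)))))), -1))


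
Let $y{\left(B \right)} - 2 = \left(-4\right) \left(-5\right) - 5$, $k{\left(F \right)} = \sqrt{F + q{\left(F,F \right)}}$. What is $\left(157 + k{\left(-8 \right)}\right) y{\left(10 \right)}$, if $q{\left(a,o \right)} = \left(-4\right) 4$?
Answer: $2669 + 34 i \sqrt{6} \approx 2669.0 + 83.283 i$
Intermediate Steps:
$q{\left(a,o \right)} = -16$
$k{\left(F \right)} = \sqrt{-16 + F}$ ($k{\left(F \right)} = \sqrt{F - 16} = \sqrt{-16 + F}$)
$y{\left(B \right)} = 17$ ($y{\left(B \right)} = 2 - -15 = 2 + \left(20 - 5\right) = 2 + 15 = 17$)
$\left(157 + k{\left(-8 \right)}\right) y{\left(10 \right)} = \left(157 + \sqrt{-16 - 8}\right) 17 = \left(157 + \sqrt{-24}\right) 17 = \left(157 + 2 i \sqrt{6}\right) 17 = 2669 + 34 i \sqrt{6}$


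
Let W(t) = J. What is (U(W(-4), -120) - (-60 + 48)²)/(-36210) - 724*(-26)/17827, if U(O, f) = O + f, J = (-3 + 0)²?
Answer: 2690835/2531434 ≈ 1.0630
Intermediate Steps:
J = 9 (J = (-3)² = 9)
W(t) = 9
(U(W(-4), -120) - (-60 + 48)²)/(-36210) - 724*(-26)/17827 = ((9 - 120) - (-60 + 48)²)/(-36210) - 724*(-26)/17827 = (-111 - 1*(-12)²)*(-1/36210) + 18824*(1/17827) = (-111 - 1*144)*(-1/36210) + 18824/17827 = (-111 - 144)*(-1/36210) + 18824/17827 = -255*(-1/36210) + 18824/17827 = 1/142 + 18824/17827 = 2690835/2531434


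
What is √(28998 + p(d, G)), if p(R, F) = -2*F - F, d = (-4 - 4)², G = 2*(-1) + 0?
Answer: 2*√7251 ≈ 170.31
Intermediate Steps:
G = -2 (G = -2 + 0 = -2)
d = 64 (d = (-8)² = 64)
p(R, F) = -3*F
√(28998 + p(d, G)) = √(28998 - 3*(-2)) = √(28998 + 6) = √29004 = 2*√7251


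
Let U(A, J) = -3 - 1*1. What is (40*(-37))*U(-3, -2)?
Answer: 5920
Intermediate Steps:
U(A, J) = -4 (U(A, J) = -3 - 1 = -4)
(40*(-37))*U(-3, -2) = (40*(-37))*(-4) = -1480*(-4) = 5920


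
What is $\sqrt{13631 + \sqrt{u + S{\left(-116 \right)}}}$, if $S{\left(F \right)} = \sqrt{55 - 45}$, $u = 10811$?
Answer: $\sqrt{13631 + \sqrt{10811 + \sqrt{10}}} \approx 117.2$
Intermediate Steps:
$S{\left(F \right)} = \sqrt{10}$
$\sqrt{13631 + \sqrt{u + S{\left(-116 \right)}}} = \sqrt{13631 + \sqrt{10811 + \sqrt{10}}}$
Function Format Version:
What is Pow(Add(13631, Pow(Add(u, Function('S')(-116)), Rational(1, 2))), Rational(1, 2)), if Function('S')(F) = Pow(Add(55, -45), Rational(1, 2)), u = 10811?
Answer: Pow(Add(13631, Pow(Add(10811, Pow(10, Rational(1, 2))), Rational(1, 2))), Rational(1, 2)) ≈ 117.20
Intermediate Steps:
Function('S')(F) = Pow(10, Rational(1, 2))
Pow(Add(13631, Pow(Add(u, Function('S')(-116)), Rational(1, 2))), Rational(1, 2)) = Pow(Add(13631, Pow(Add(10811, Pow(10, Rational(1, 2))), Rational(1, 2))), Rational(1, 2))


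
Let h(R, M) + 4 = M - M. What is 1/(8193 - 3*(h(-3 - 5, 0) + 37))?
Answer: 1/8094 ≈ 0.00012355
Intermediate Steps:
h(R, M) = -4 (h(R, M) = -4 + (M - M) = -4 + 0 = -4)
1/(8193 - 3*(h(-3 - 5, 0) + 37)) = 1/(8193 - 3*(-4 + 37)) = 1/(8193 - 3*33) = 1/(8193 - 99) = 1/8094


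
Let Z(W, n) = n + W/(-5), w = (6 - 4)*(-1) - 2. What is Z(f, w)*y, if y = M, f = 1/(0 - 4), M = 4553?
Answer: -359687/20 ≈ -17984.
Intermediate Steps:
f = -¼ (f = 1/(-4) = -¼ ≈ -0.25000)
y = 4553
w = -4 (w = 2*(-1) - 2 = -2 - 2 = -4)
Z(W, n) = n - W/5 (Z(W, n) = n + W*(-⅕) = n - W/5)
Z(f, w)*y = (-4 - ⅕*(-¼))*4553 = (-4 + 1/20)*4553 = -79/20*4553 = -359687/20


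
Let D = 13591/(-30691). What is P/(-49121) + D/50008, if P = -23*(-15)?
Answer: -530172060671/75390691130888 ≈ -0.0070323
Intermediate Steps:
D = -13591/30691 (D = 13591*(-1/30691) = -13591/30691 ≈ -0.44283)
P = 345
P/(-49121) + D/50008 = 345/(-49121) - 13591/30691/50008 = 345*(-1/49121) - 13591/30691*1/50008 = -345/49121 - 13591/1534795528 = -530172060671/75390691130888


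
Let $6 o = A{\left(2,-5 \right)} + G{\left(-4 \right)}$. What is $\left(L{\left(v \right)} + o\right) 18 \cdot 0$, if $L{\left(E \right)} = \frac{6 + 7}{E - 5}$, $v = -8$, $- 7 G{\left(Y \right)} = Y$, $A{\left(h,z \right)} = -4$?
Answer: $0$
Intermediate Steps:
$G{\left(Y \right)} = - \frac{Y}{7}$
$o = - \frac{4}{7}$ ($o = \frac{-4 - - \frac{4}{7}}{6} = \frac{-4 + \frac{4}{7}}{6} = \frac{1}{6} \left(- \frac{24}{7}\right) = - \frac{4}{7} \approx -0.57143$)
$L{\left(E \right)} = \frac{13}{-5 + E}$
$\left(L{\left(v \right)} + o\right) 18 \cdot 0 = \left(\frac{13}{-5 - 8} - \frac{4}{7}\right) 18 \cdot 0 = \left(\frac{13}{-13} - \frac{4}{7}\right) 0 = \left(13 \left(- \frac{1}{13}\right) - \frac{4}{7}\right) 0 = \left(-1 - \frac{4}{7}\right) 0 = \left(- \frac{11}{7}\right) 0 = 0$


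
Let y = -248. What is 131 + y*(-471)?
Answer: 116939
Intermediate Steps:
131 + y*(-471) = 131 - 248*(-471) = 131 + 116808 = 116939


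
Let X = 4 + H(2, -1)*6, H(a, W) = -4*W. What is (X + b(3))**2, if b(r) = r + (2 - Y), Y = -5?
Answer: 1444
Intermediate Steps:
b(r) = 7 + r (b(r) = r + (2 - 1*(-5)) = r + (2 + 5) = r + 7 = 7 + r)
X = 28 (X = 4 - 4*(-1)*6 = 4 + 4*6 = 4 + 24 = 28)
(X + b(3))**2 = (28 + (7 + 3))**2 = (28 + 10)**2 = 38**2 = 1444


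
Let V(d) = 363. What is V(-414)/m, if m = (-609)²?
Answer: 121/123627 ≈ 0.00097875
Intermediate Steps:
m = 370881
V(-414)/m = 363/370881 = 363*(1/370881) = 121/123627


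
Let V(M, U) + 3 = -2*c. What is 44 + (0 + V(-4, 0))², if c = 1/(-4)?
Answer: 201/4 ≈ 50.250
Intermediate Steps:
c = -¼ ≈ -0.25000
V(M, U) = -5/2 (V(M, U) = -3 - 2*(-¼) = -3 + ½ = -5/2)
44 + (0 + V(-4, 0))² = 44 + (0 - 5/2)² = 44 + (-5/2)² = 44 + 25/4 = 201/4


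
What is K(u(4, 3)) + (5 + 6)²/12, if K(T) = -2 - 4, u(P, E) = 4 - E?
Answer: 49/12 ≈ 4.0833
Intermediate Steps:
K(T) = -6
K(u(4, 3)) + (5 + 6)²/12 = -6 + (5 + 6)²/12 = -6 + 11²*(1/12) = -6 + 121*(1/12) = -6 + 121/12 = 49/12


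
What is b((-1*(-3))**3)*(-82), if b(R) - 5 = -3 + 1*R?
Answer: -2378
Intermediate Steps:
b(R) = 2 + R (b(R) = 5 + (-3 + 1*R) = 5 + (-3 + R) = 2 + R)
b((-1*(-3))**3)*(-82) = (2 + (-1*(-3))**3)*(-82) = (2 + 3**3)*(-82) = (2 + 27)*(-82) = 29*(-82) = -2378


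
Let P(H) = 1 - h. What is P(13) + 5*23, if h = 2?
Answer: 114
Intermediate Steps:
P(H) = -1 (P(H) = 1 - 1*2 = 1 - 2 = -1)
P(13) + 5*23 = -1 + 5*23 = -1 + 115 = 114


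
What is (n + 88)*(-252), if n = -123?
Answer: 8820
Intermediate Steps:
(n + 88)*(-252) = (-123 + 88)*(-252) = -35*(-252) = 8820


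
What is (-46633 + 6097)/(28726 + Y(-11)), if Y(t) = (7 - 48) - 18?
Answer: -40536/28667 ≈ -1.4140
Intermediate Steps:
Y(t) = -59 (Y(t) = -41 - 18 = -59)
(-46633 + 6097)/(28726 + Y(-11)) = (-46633 + 6097)/(28726 - 59) = -40536/28667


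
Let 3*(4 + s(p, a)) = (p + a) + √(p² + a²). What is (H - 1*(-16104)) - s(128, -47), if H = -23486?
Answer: -7405 - √18593/3 ≈ -7450.5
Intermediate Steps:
s(p, a) = -4 + a/3 + p/3 + √(a² + p²)/3 (s(p, a) = -4 + ((p + a) + √(p² + a²))/3 = -4 + ((a + p) + √(a² + p²))/3 = -4 + (a + p + √(a² + p²))/3 = -4 + (a/3 + p/3 + √(a² + p²)/3) = -4 + a/3 + p/3 + √(a² + p²)/3)
(H - 1*(-16104)) - s(128, -47) = (-23486 - 1*(-16104)) - (-4 + (⅓)*(-47) + (⅓)*128 + √((-47)² + 128²)/3) = (-23486 + 16104) - (-4 - 47/3 + 128/3 + √(2209 + 16384)/3) = -7382 - (-4 - 47/3 + 128/3 + √18593/3) = -7382 - (23 + √18593/3) = -7382 + (-23 - √18593/3) = -7405 - √18593/3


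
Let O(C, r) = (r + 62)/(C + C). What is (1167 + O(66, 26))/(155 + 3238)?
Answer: 3503/10179 ≈ 0.34414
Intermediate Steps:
O(C, r) = (62 + r)/(2*C) (O(C, r) = (62 + r)/((2*C)) = (62 + r)*(1/(2*C)) = (62 + r)/(2*C))
(1167 + O(66, 26))/(155 + 3238) = (1167 + (1/2)*(62 + 26)/66)/(155 + 3238) = (1167 + (1/2)*(1/66)*88)/3393 = (1167 + 2/3)*(1/3393) = (3503/3)*(1/3393) = 3503/10179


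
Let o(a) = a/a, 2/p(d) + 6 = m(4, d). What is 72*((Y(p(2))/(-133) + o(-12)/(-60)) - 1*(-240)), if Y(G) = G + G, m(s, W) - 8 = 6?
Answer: 11490222/665 ≈ 17279.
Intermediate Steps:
m(s, W) = 14 (m(s, W) = 8 + 6 = 14)
p(d) = ¼ (p(d) = 2/(-6 + 14) = 2/8 = 2*(⅛) = ¼)
Y(G) = 2*G
o(a) = 1
72*((Y(p(2))/(-133) + o(-12)/(-60)) - 1*(-240)) = 72*(((2*(¼))/(-133) + 1/(-60)) - 1*(-240)) = 72*(((½)*(-1/133) + 1*(-1/60)) + 240) = 72*((-1/266 - 1/60) + 240) = 72*(-163/7980 + 240) = 72*(1915037/7980) = 11490222/665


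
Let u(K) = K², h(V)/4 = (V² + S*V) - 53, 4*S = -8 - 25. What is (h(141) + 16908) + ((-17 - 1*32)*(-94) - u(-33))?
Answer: 95084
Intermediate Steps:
S = -33/4 (S = (-8 - 25)/4 = (¼)*(-33) = -33/4 ≈ -8.2500)
h(V) = -212 - 33*V + 4*V² (h(V) = 4*((V² - 33*V/4) - 53) = 4*(-53 + V² - 33*V/4) = -212 - 33*V + 4*V²)
(h(141) + 16908) + ((-17 - 1*32)*(-94) - u(-33)) = ((-212 - 33*141 + 4*141²) + 16908) + ((-17 - 1*32)*(-94) - 1*(-33)²) = ((-212 - 4653 + 4*19881) + 16908) + ((-17 - 32)*(-94) - 1*1089) = ((-212 - 4653 + 79524) + 16908) + (-49*(-94) - 1089) = (74659 + 16908) + (4606 - 1089) = 91567 + 3517 = 95084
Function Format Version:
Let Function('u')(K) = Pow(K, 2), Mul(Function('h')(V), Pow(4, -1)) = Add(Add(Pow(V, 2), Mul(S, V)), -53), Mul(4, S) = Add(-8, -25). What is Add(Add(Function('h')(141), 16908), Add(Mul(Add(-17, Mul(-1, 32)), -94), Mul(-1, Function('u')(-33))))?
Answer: 95084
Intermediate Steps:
S = Rational(-33, 4) (S = Mul(Rational(1, 4), Add(-8, -25)) = Mul(Rational(1, 4), -33) = Rational(-33, 4) ≈ -8.2500)
Function('h')(V) = Add(-212, Mul(-33, V), Mul(4, Pow(V, 2))) (Function('h')(V) = Mul(4, Add(Add(Pow(V, 2), Mul(Rational(-33, 4), V)), -53)) = Mul(4, Add(-53, Pow(V, 2), Mul(Rational(-33, 4), V))) = Add(-212, Mul(-33, V), Mul(4, Pow(V, 2))))
Add(Add(Function('h')(141), 16908), Add(Mul(Add(-17, Mul(-1, 32)), -94), Mul(-1, Function('u')(-33)))) = Add(Add(Add(-212, Mul(-33, 141), Mul(4, Pow(141, 2))), 16908), Add(Mul(Add(-17, Mul(-1, 32)), -94), Mul(-1, Pow(-33, 2)))) = Add(Add(Add(-212, -4653, Mul(4, 19881)), 16908), Add(Mul(Add(-17, -32), -94), Mul(-1, 1089))) = Add(Add(Add(-212, -4653, 79524), 16908), Add(Mul(-49, -94), -1089)) = Add(Add(74659, 16908), Add(4606, -1089)) = Add(91567, 3517) = 95084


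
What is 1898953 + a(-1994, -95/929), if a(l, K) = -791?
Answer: 1898162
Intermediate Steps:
1898953 + a(-1994, -95/929) = 1898953 - 791 = 1898162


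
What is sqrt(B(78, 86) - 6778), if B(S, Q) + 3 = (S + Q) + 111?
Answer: I*sqrt(6506) ≈ 80.66*I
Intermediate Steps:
B(S, Q) = 108 + Q + S (B(S, Q) = -3 + ((S + Q) + 111) = -3 + ((Q + S) + 111) = -3 + (111 + Q + S) = 108 + Q + S)
sqrt(B(78, 86) - 6778) = sqrt((108 + 86 + 78) - 6778) = sqrt(272 - 6778) = sqrt(-6506) = I*sqrt(6506)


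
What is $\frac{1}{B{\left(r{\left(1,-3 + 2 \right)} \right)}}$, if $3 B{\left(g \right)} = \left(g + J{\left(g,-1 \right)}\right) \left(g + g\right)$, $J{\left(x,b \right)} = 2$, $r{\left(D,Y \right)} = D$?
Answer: $\frac{1}{2} \approx 0.5$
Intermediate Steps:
$B{\left(g \right)} = \frac{2 g \left(2 + g\right)}{3}$ ($B{\left(g \right)} = \frac{\left(g + 2\right) \left(g + g\right)}{3} = \frac{\left(2 + g\right) 2 g}{3} = \frac{2 g \left(2 + g\right)}{3}$)
$\frac{1}{B{\left(r{\left(1,-3 + 2 \right)} \right)}} = \frac{1}{\frac{2}{3} \cdot 1 \left(2 + 1\right)} = \frac{1}{\frac{2}{3} \cdot 1 \cdot 3} = \frac{1}{2}$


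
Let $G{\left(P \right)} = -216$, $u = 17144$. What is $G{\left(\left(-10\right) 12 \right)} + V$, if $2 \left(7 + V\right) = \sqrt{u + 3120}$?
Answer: $-223 + \sqrt{5066} \approx -151.82$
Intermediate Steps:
$V = -7 + \sqrt{5066}$ ($V = -7 + \frac{\sqrt{17144 + 3120}}{2} = -7 + \frac{\sqrt{20264}}{2} = -7 + \frac{2 \sqrt{5066}}{2} = -7 + \sqrt{5066} \approx 64.176$)
$G{\left(\left(-10\right) 12 \right)} + V = -216 - \left(7 - \sqrt{5066}\right) = -223 + \sqrt{5066}$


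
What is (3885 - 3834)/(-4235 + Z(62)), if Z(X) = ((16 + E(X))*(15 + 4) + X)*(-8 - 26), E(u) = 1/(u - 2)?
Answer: -1530/500693 ≈ -0.0030558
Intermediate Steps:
E(u) = 1/(-2 + u)
Z(X) = -10336 - 646/(-2 + X) - 34*X (Z(X) = ((16 + 1/(-2 + X))*(15 + 4) + X)*(-8 - 26) = ((16 + 1/(-2 + X))*19 + X)*(-34) = ((304 + 19/(-2 + X)) + X)*(-34) = (304 + X + 19/(-2 + X))*(-34) = -10336 - 646/(-2 + X) - 34*X)
(3885 - 3834)/(-4235 + Z(62)) = (3885 - 3834)/(-4235 + 34*(589 - 1*62² - 302*62)/(-2 + 62)) = 51/(-4235 + 34*(589 - 1*3844 - 18724)/60) = 51/(-4235 + 34*(1/60)*(589 - 3844 - 18724)) = 51/(-4235 + 34*(1/60)*(-21979)) = 51/(-4235 - 373643/30) = 51/(-500693/30) = 51*(-30/500693) = -1530/500693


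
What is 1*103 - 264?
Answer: -161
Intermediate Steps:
1*103 - 264 = 103 - 264 = -161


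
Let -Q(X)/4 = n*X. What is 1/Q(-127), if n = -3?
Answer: -1/1524 ≈ -0.00065617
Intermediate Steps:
Q(X) = 12*X (Q(X) = -(-12)*X = 12*X)
1/Q(-127) = 1/(12*(-127)) = 1/(-1524) = -1/1524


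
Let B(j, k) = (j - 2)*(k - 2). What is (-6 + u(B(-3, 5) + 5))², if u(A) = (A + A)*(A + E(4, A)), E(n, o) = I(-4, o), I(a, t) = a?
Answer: 75076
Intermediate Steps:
E(n, o) = -4
B(j, k) = (-2 + j)*(-2 + k)
u(A) = 2*A*(-4 + A) (u(A) = (A + A)*(A - 4) = (2*A)*(-4 + A) = 2*A*(-4 + A))
(-6 + u(B(-3, 5) + 5))² = (-6 + 2*((4 - 2*(-3) - 2*5 - 3*5) + 5)*(-4 + ((4 - 2*(-3) - 2*5 - 3*5) + 5)))² = (-6 + 2*((4 + 6 - 10 - 15) + 5)*(-4 + ((4 + 6 - 10 - 15) + 5)))² = (-6 + 2*(-15 + 5)*(-4 + (-15 + 5)))² = (-6 + 2*(-10)*(-4 - 10))² = (-6 + 2*(-10)*(-14))² = (-6 + 280)² = 274² = 75076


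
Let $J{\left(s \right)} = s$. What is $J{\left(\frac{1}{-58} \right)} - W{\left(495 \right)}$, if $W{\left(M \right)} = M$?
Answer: $- \frac{28711}{58} \approx -495.02$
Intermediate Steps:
$J{\left(\frac{1}{-58} \right)} - W{\left(495 \right)} = \frac{1}{-58} - 495 = - \frac{1}{58} - 495 = - \frac{28711}{58}$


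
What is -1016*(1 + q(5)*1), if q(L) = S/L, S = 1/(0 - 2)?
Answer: -4572/5 ≈ -914.40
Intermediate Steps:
S = -½ (S = 1/(-2) = -½ ≈ -0.50000)
q(L) = -1/(2*L)
-1016*(1 + q(5)*1) = -1016*(1 - ½/5*1) = -1016*(1 - ½*⅕*1) = -1016*(1 - ⅒*1) = -1016*(1 - ⅒) = -1016*9/10 = -4572/5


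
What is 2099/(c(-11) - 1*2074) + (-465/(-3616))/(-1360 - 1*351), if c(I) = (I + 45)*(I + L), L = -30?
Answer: -3247018811/5364108192 ≈ -0.60532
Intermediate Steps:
c(I) = (-30 + I)*(45 + I) (c(I) = (I + 45)*(I - 30) = (45 + I)*(-30 + I) = (-30 + I)*(45 + I))
2099/(c(-11) - 1*2074) + (-465/(-3616))/(-1360 - 1*351) = 2099/((-1350 + (-11)² + 15*(-11)) - 1*2074) + (-465/(-3616))/(-1360 - 1*351) = 2099/((-1350 + 121 - 165) - 2074) + (-465*(-1/3616))/(-1360 - 351) = 2099/(-1394 - 2074) + (465/3616)/(-1711) = 2099/(-3468) + (465/3616)*(-1/1711) = 2099*(-1/3468) - 465/6186976 = -2099/3468 - 465/6186976 = -3247018811/5364108192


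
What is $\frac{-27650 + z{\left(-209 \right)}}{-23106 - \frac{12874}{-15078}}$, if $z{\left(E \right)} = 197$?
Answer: $\frac{206968167}{174189697} \approx 1.1882$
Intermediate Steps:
$\frac{-27650 + z{\left(-209 \right)}}{-23106 - \frac{12874}{-15078}} = \frac{-27650 + 197}{-23106 - \frac{12874}{-15078}} = - \frac{27453}{-23106 - - \frac{6437}{7539}} = - \frac{27453}{-23106 + \frac{6437}{7539}} = - \frac{27453}{- \frac{174189697}{7539}} = \left(-27453\right) \left(- \frac{7539}{174189697}\right) = \frac{206968167}{174189697}$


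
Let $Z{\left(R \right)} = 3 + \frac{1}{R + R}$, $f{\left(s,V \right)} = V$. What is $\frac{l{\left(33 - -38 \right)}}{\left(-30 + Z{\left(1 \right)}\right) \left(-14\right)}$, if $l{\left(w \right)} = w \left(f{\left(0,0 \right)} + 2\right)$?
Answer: $\frac{142}{371} \approx 0.38275$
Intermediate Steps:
$Z{\left(R \right)} = 3 + \frac{1}{2 R}$
$l{\left(w \right)} = 2 w$ ($l{\left(w \right)} = w \left(0 + 2\right) = w 2 = 2 w$)
$\frac{l{\left(33 - -38 \right)}}{\left(-30 + Z{\left(1 \right)}\right) \left(-14\right)} = \frac{2 \left(33 - -38\right)}{\left(-30 + \left(3 + \frac{1}{2 \cdot 1}\right)\right) \left(-14\right)} = \frac{2 \left(33 + 38\right)}{\left(-30 + \left(3 + \frac{1}{2} \cdot 1\right)\right) \left(-14\right)} = \frac{2 \cdot 71}{\left(-30 + \left(3 + \frac{1}{2}\right)\right) \left(-14\right)} = \frac{142}{\left(-30 + \frac{7}{2}\right) \left(-14\right)} = \frac{142}{\left(- \frac{53}{2}\right) \left(-14\right)} = \frac{142}{371}$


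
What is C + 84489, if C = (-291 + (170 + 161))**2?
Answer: 86089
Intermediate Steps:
C = 1600 (C = (-291 + 331)**2 = 40**2 = 1600)
C + 84489 = 1600 + 84489 = 86089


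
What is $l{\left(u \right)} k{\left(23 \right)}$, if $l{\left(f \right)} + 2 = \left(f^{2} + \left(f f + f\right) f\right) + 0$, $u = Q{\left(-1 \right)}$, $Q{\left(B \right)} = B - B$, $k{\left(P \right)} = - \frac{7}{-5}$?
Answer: $- \frac{14}{5} \approx -2.8$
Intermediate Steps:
$k{\left(P \right)} = \frac{7}{5}$ ($k{\left(P \right)} = \left(-7\right) \left(- \frac{1}{5}\right) = \frac{7}{5}$)
$Q{\left(B \right)} = 0$
$u = 0$
$l{\left(f \right)} = -2 + f^{2} + f \left(f + f^{2}\right)$ ($l{\left(f \right)} = -2 + \left(\left(f^{2} + \left(f f + f\right) f\right) + 0\right) = -2 + \left(\left(f^{2} + \left(f^{2} + f\right) f\right) + 0\right) = -2 + \left(\left(f^{2} + \left(f + f^{2}\right) f\right) + 0\right) = -2 + \left(\left(f^{2} + f \left(f + f^{2}\right)\right) + 0\right) = -2 + \left(f^{2} + f \left(f + f^{2}\right)\right) = -2 + f^{2} + f \left(f + f^{2}\right)$)
$l{\left(u \right)} k{\left(23 \right)} = \left(-2 + 0^{3} + 2 \cdot 0^{2}\right) \frac{7}{5} = \left(-2 + 0 + 2 \cdot 0\right) \frac{7}{5} = \left(-2 + 0 + 0\right) \frac{7}{5} = \left(-2\right) \frac{7}{5} = - \frac{14}{5}$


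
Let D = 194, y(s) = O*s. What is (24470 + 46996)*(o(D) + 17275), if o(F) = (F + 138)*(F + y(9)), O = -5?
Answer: 4769855238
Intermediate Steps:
y(s) = -5*s
o(F) = (-45 + F)*(138 + F) (o(F) = (F + 138)*(F - 5*9) = (138 + F)*(F - 45) = (138 + F)*(-45 + F) = (-45 + F)*(138 + F))
(24470 + 46996)*(o(D) + 17275) = (24470 + 46996)*((-6210 + 194² + 93*194) + 17275) = 71466*((-6210 + 37636 + 18042) + 17275) = 71466*(49468 + 17275) = 71466*66743 = 4769855238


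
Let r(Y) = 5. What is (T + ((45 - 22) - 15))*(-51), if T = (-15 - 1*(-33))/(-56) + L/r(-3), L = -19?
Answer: -27693/140 ≈ -197.81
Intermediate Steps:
T = -577/140 (T = (-15 - 1*(-33))/(-56) - 19/5 = (-15 + 33)*(-1/56) - 19*⅕ = 18*(-1/56) - 19/5 = -9/28 - 19/5 = -577/140 ≈ -4.1214)
(T + ((45 - 22) - 15))*(-51) = (-577/140 + ((45 - 22) - 15))*(-51) = (-577/140 + (23 - 15))*(-51) = (-577/140 + 8)*(-51) = (543/140)*(-51) = -27693/140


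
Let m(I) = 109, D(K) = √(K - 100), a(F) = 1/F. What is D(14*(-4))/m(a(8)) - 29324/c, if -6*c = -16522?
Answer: -87972/8261 + 2*I*√39/109 ≈ -10.649 + 0.11459*I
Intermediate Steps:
c = 8261/3 (c = -⅙*(-16522) = 8261/3 ≈ 2753.7)
D(K) = √(-100 + K)
D(14*(-4))/m(a(8)) - 29324/c = √(-100 + 14*(-4))/109 - 29324/8261/3 = √(-100 - 56)*(1/109) - 29324*3/8261 = √(-156)*(1/109) - 87972/8261 = (2*I*√39)*(1/109) - 87972/8261 = 2*I*√39/109 - 87972/8261 = -87972/8261 + 2*I*√39/109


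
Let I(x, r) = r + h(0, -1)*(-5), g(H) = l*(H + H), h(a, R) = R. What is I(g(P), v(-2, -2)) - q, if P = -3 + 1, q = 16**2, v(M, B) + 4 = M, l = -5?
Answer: -257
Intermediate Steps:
v(M, B) = -4 + M
q = 256
P = -2
g(H) = -10*H (g(H) = -5*(H + H) = -10*H)
I(x, r) = 5 + r (I(x, r) = r - 1*(-5) = r + 5 = 5 + r)
I(g(P), v(-2, -2)) - q = (5 + (-4 - 2)) - 1*256 = (5 - 6) - 256 = -1 - 256 = -257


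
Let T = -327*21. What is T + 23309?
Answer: 16442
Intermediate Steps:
T = -6867
T + 23309 = -6867 + 23309 = 16442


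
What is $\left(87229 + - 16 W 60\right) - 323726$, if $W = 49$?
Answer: $-283537$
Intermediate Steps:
$\left(87229 + - 16 W 60\right) - 323726 = \left(87229 + \left(-16\right) 49 \cdot 60\right) - 323726 = \left(87229 - 47040\right) - 323726 = 40189 - 323726 = -283537$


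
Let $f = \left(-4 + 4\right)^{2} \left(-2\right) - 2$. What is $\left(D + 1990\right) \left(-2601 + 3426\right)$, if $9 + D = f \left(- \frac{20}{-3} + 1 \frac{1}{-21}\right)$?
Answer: $\frac{11363825}{7} \approx 1.6234 \cdot 10^{6}$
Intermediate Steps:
$f = -2$ ($f = 0^{2} \left(-2\right) - 2 = 0 \left(-2\right) - 2 = 0 - 2 = -2$)
$D = - \frac{467}{21}$ ($D = -9 - 2 \left(- \frac{20}{-3} + 1 \frac{1}{-21}\right) = -9 - 2 \left(\left(-20\right) \left(- \frac{1}{3}\right) + 1 \left(- \frac{1}{21}\right)\right) = -9 - 2 \left(\frac{20}{3} - \frac{1}{21}\right) = -9 - \frac{278}{21} = - \frac{467}{21} \approx -22.238$)
$\left(D + 1990\right) \left(-2601 + 3426\right) = \left(- \frac{467}{21} + 1990\right) \left(-2601 + 3426\right) = \frac{41323}{21} \cdot 825 = \frac{11363825}{7}$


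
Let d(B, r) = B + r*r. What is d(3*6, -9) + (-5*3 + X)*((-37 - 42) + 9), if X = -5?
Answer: 1499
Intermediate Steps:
d(B, r) = B + r**2
d(3*6, -9) + (-5*3 + X)*((-37 - 42) + 9) = (3*6 + (-9)**2) + (-5*3 - 5)*((-37 - 42) + 9) = (18 + 81) + (-15 - 5)*(-79 + 9) = 99 - 20*(-70) = 99 + 1400 = 1499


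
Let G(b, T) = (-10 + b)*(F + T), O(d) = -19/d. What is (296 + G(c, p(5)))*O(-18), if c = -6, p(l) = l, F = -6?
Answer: 988/3 ≈ 329.33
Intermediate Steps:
G(b, T) = (-10 + b)*(-6 + T)
(296 + G(c, p(5)))*O(-18) = (296 + (60 - 10*5 - 6*(-6) + 5*(-6)))*(-19/(-18)) = (296 + (60 - 50 + 36 - 30))*(-19*(-1/18)) = (296 + 16)*(19/18) = 312*(19/18) = 988/3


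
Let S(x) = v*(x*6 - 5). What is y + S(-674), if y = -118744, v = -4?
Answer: -102548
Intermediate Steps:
S(x) = 20 - 24*x (S(x) = -4*(x*6 - 5) = -4*(6*x - 5) = -4*(-5 + 6*x) = 20 - 24*x)
y + S(-674) = -118744 + (20 - 24*(-674)) = -118744 + (20 + 16176) = -118744 + 16196 = -102548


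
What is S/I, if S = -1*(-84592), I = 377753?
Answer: 84592/377753 ≈ 0.22393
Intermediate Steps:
S = 84592
S/I = 84592/377753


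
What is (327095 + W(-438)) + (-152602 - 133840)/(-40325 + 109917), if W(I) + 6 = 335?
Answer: 11392902283/34796 ≈ 3.2742e+5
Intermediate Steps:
W(I) = 329 (W(I) = -6 + 335 = 329)
(327095 + W(-438)) + (-152602 - 133840)/(-40325 + 109917) = (327095 + 329) + (-152602 - 133840)/(-40325 + 109917) = 327424 - 286442/69592 = 327424 - 286442*1/69592 = 327424 - 143221/34796 = 11392902283/34796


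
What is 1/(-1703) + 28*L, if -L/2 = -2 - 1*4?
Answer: 572207/1703 ≈ 336.00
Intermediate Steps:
L = 12 (L = -2*(-2 - 1*4) = -2*(-2 - 4) = -2*(-6) = 12)
1/(-1703) + 28*L = 1/(-1703) + 28*12 = -1/1703 + 336 = 572207/1703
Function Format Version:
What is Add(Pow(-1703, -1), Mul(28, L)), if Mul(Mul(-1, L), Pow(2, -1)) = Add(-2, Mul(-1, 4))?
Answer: Rational(572207, 1703) ≈ 336.00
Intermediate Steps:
L = 12 (L = Mul(-2, Add(-2, Mul(-1, 4))) = Mul(-2, Add(-2, -4)) = Mul(-2, -6) = 12)
Add(Pow(-1703, -1), Mul(28, L)) = Add(Pow(-1703, -1), Mul(28, 12)) = Add(Rational(-1, 1703), 336) = Rational(572207, 1703)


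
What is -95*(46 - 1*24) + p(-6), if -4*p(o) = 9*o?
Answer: -4153/2 ≈ -2076.5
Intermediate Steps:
p(o) = -9*o/4
-95*(46 - 1*24) + p(-6) = -95*(46 - 1*24) - 9/4*(-6) = -95*(46 - 24) + 27/2 = -95*22 + 27/2 = -2090 + 27/2 = -4153/2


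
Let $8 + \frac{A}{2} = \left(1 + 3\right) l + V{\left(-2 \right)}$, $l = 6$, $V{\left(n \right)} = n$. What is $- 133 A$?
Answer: $-3724$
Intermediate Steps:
$A = 28$ ($A = -16 + 2 \left(\left(1 + 3\right) 6 - 2\right) = -16 + 2 \left(4 \cdot 6 - 2\right) = -16 + 2 \left(24 - 2\right) = -16 + 2 \cdot 22 = -16 + 44 = 28$)
$- 133 A = \left(-133\right) 28 = -3724$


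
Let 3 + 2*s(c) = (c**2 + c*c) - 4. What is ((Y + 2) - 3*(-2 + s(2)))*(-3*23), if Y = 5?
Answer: -1587/2 ≈ -793.50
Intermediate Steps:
s(c) = -7/2 + c**2 (s(c) = -3/2 + ((c**2 + c*c) - 4)/2 = -3/2 + ((c**2 + c**2) - 4)/2 = -3/2 + (2*c**2 - 4)/2 = -3/2 + (-4 + 2*c**2)/2 = -3/2 + (-2 + c**2) = -7/2 + c**2)
((Y + 2) - 3*(-2 + s(2)))*(-3*23) = ((5 + 2) - 3*(-2 + (-7/2 + 2**2)))*(-3*23) = (7 - 3*(-2 + (-7/2 + 4)))*(-69) = (7 - 3*(-2 + 1/2))*(-69) = (7 - 3*(-3/2))*(-69) = (7 + 9/2)*(-69) = (23/2)*(-69) = -1587/2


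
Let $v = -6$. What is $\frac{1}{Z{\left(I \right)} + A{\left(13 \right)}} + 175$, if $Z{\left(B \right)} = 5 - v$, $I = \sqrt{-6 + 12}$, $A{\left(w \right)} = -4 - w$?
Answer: $\frac{1049}{6} \approx 174.83$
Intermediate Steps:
$I = \sqrt{6} \approx 2.4495$
$Z{\left(B \right)} = 11$ ($Z{\left(B \right)} = 5 - -6 = 5 + 6 = 11$)
$\frac{1}{Z{\left(I \right)} + A{\left(13 \right)}} + 175 = \frac{1}{11 - 17} + 175 = \frac{1}{-6} + 175 = - \frac{1}{6} + 175 = \frac{1049}{6}$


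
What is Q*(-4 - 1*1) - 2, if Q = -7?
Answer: 33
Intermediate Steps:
Q*(-4 - 1*1) - 2 = -7*(-4 - 1*1) - 2 = -7*(-4 - 1) - 2 = -7*(-5) - 2 = 35 - 2 = 33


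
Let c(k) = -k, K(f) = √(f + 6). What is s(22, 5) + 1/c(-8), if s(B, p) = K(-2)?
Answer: 17/8 ≈ 2.1250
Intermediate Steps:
K(f) = √(6 + f)
s(B, p) = 2 (s(B, p) = √(6 - 2) = √4 = 2)
s(22, 5) + 1/c(-8) = 2 + 1/(-1*(-8)) = 2 + 1/8 = 2 + ⅛ = 17/8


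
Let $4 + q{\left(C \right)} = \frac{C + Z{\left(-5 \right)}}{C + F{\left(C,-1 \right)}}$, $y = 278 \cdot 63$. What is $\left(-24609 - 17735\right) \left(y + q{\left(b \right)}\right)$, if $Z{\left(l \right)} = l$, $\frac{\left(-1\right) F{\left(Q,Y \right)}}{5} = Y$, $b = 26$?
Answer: $- \frac{22985635864}{31} \approx -7.4147 \cdot 10^{8}$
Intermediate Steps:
$F{\left(Q,Y \right)} = - 5 Y$
$y = 17514$
$q{\left(C \right)} = -4 + \frac{-5 + C}{5 + C}$ ($q{\left(C \right)} = -4 + \frac{C - 5}{C - -5} = -4 + \frac{-5 + C}{C + 5} = -4 + \frac{-5 + C}{5 + C}$)
$\left(-24609 - 17735\right) \left(y + q{\left(b \right)}\right) = \left(-24609 - 17735\right) \left(17514 + \frac{-25 - 78}{5 + 26}\right) = - 42344 \left(17514 + \frac{-25 - 78}{31}\right) = - 42344 \left(17514 + \frac{1}{31} \left(-103\right)\right) = - 42344 \left(17514 - \frac{103}{31}\right) = \left(-42344\right) \frac{542831}{31} = - \frac{22985635864}{31}$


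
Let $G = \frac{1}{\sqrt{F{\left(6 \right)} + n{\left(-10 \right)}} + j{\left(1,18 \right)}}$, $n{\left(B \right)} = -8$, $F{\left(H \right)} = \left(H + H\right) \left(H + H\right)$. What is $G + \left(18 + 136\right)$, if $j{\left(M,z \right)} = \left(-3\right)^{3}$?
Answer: $\frac{91295}{593} - \frac{2 \sqrt{34}}{593} \approx 153.93$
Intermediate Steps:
$j{\left(M,z \right)} = -27$
$F{\left(H \right)} = 4 H^{2}$ ($F{\left(H \right)} = 2 H 2 H = 4 H^{2}$)
$G = \frac{1}{-27 + 2 \sqrt{34}}$ ($G = \frac{1}{\sqrt{4 \cdot 6^{2} - 8} - 27} = \frac{1}{\sqrt{4 \cdot 36 - 8} - 27} = \frac{1}{\sqrt{144 - 8} - 27} = \frac{1}{\sqrt{136} - 27} = \frac{1}{2 \sqrt{34} - 27} = \frac{1}{-27 + 2 \sqrt{34}} \approx -0.065197$)
$G + \left(18 + 136\right) = \left(- \frac{27}{593} - \frac{2 \sqrt{34}}{593}\right) + \left(18 + 136\right) = \left(- \frac{27}{593} - \frac{2 \sqrt{34}}{593}\right) + 154 = \frac{91295}{593} - \frac{2 \sqrt{34}}{593}$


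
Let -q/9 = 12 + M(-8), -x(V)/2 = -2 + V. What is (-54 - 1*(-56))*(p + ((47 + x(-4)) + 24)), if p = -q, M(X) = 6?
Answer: 490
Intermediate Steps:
x(V) = 4 - 2*V (x(V) = -2*(-2 + V) = 4 - 2*V)
q = -162 (q = -9*(12 + 6) = -9*18 = -162)
p = 162 (p = -1*(-162) = 162)
(-54 - 1*(-56))*(p + ((47 + x(-4)) + 24)) = (-54 - 1*(-56))*(162 + ((47 + (4 - 2*(-4))) + 24)) = (-54 + 56)*(162 + ((47 + (4 + 8)) + 24)) = 2*(162 + ((47 + 12) + 24)) = 2*(162 + (59 + 24)) = 2*(162 + 83) = 2*245 = 490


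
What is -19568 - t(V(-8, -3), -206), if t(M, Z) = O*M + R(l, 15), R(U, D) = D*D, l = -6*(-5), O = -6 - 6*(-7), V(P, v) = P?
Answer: -19505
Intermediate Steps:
O = 36 (O = -6 + 42 = 36)
l = 30
R(U, D) = D²
t(M, Z) = 225 + 36*M (t(M, Z) = 36*M + 15² = 36*M + 225 = 225 + 36*M)
-19568 - t(V(-8, -3), -206) = -19568 - (225 + 36*(-8)) = -19568 - (225 - 288) = -19568 - 1*(-63) = -19568 + 63 = -19505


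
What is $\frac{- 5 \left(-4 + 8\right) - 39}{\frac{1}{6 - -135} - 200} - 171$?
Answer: $- \frac{4813710}{28199} \approx -170.71$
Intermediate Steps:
$\frac{- 5 \left(-4 + 8\right) - 39}{\frac{1}{6 - -135} - 200} - 171 = \frac{\left(-5\right) 4 - 39}{\frac{1}{6 + 135} - 200} - 171 = \frac{-20 - 39}{\frac{1}{141} - 200} - 171 = - \frac{59}{\frac{1}{141} - 200} - 171 = - \frac{59}{- \frac{28199}{141}} - 171 = \left(-59\right) \left(- \frac{141}{28199}\right) - 171 = \frac{8319}{28199} - 171 = - \frac{4813710}{28199}$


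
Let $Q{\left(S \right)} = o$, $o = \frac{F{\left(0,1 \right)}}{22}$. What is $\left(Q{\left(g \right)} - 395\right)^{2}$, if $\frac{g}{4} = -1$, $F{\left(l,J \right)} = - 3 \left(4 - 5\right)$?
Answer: $\frac{75463969}{484} \approx 1.5592 \cdot 10^{5}$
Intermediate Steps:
$F{\left(l,J \right)} = 3$ ($F{\left(l,J \right)} = \left(-3\right) \left(-1\right) = 3$)
$g = -4$ ($g = 4 \left(-1\right) = -4$)
$o = \frac{3}{22} \approx 0.13636$
$Q{\left(S \right)} = \frac{3}{22}$
$\left(Q{\left(g \right)} - 395\right)^{2} = \left(\frac{3}{22} - 395\right)^{2} = \left(- \frac{8687}{22}\right)^{2} = \frac{75463969}{484}$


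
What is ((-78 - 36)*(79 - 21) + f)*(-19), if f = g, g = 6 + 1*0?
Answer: 125514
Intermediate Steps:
g = 6 (g = 6 + 0 = 6)
f = 6
((-78 - 36)*(79 - 21) + f)*(-19) = ((-78 - 36)*(79 - 21) + 6)*(-19) = (-114*58 + 6)*(-19) = (-6612 + 6)*(-19) = -6606*(-19) = 125514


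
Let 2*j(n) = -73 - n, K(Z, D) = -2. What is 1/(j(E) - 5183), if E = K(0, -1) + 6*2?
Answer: -2/10449 ≈ -0.00019141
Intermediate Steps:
E = 10 (E = -2 + 6*2 = -2 + 12 = 10)
j(n) = -73/2 - n/2 (j(n) = (-73 - n)/2 = -73/2 - n/2)
1/(j(E) - 5183) = 1/((-73/2 - 1/2*10) - 5183) = 1/((-73/2 - 5) - 5183) = 1/(-83/2 - 5183) = 1/(-10449/2) = -2/10449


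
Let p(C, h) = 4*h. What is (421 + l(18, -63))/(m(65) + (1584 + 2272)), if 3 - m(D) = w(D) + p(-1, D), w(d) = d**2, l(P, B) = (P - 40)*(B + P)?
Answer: -1411/626 ≈ -2.2540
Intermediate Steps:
l(P, B) = (-40 + P)*(B + P)
m(D) = 3 - D**2 - 4*D (m(D) = 3 - (D**2 + 4*D) = 3 + (-D**2 - 4*D) = 3 - D**2 - 4*D)
(421 + l(18, -63))/(m(65) + (1584 + 2272)) = (421 + (18**2 - 40*(-63) - 40*18 - 63*18))/((3 - 1*65**2 - 4*65) + (1584 + 2272)) = (421 + (324 + 2520 - 720 - 1134))/((3 - 1*4225 - 260) + 3856) = (421 + 990)/((3 - 4225 - 260) + 3856) = 1411/(-4482 + 3856) = 1411/(-626) = 1411*(-1/626) = -1411/626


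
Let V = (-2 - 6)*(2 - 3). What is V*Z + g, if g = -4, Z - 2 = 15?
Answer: 132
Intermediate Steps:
Z = 17 (Z = 2 + 15 = 17)
V = 8 (V = -8*(-1) = 8)
V*Z + g = 8*17 - 4 = 136 - 4 = 132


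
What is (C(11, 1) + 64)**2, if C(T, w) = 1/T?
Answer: 497025/121 ≈ 4107.6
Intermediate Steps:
(C(11, 1) + 64)**2 = (1/11 + 64)**2 = (705/11)**2 = 497025/121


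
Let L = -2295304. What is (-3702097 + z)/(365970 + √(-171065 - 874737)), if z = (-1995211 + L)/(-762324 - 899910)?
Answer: -375347811329092085/37105242484835378 + 6153747214183*I*√1045802/222631454909012268 ≈ -10.116 + 0.028267*I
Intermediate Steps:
z = 4290515/1662234 (z = (-1995211 - 2295304)/(-762324 - 899910) = -4290515/(-1662234) = -4290515*(-1/1662234) = 4290515/1662234 ≈ 2.5812)
(-3702097 + z)/(365970 + √(-171065 - 874737)) = (-3702097 + 4290515/1662234)/(365970 + √(-171065 - 874737)) = -6153747214183/(1662234*(365970 + √(-1045802))) = -6153747214183/(1662234*(365970 + I*√1045802))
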